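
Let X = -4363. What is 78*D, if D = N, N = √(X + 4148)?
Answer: 78*I*√215 ≈ 1143.7*I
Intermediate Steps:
N = I*√215 (N = √(-4363 + 4148) = √(-215) = I*√215 ≈ 14.663*I)
D = I*√215 ≈ 14.663*I
78*D = 78*(I*√215) = 78*I*√215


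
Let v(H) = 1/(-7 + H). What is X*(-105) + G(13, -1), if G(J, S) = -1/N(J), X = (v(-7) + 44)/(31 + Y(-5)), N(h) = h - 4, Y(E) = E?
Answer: -83077/468 ≈ -177.51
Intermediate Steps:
N(h) = -4 + h
X = 615/364 (X = (1/(-7 - 7) + 44)/(31 - 5) = (1/(-14) + 44)/26 = (-1/14 + 44)*(1/26) = (615/14)*(1/26) = 615/364 ≈ 1.6896)
G(J, S) = -1/(-4 + J)
X*(-105) + G(13, -1) = (615/364)*(-105) - 1/(-4 + 13) = -9225/52 - 1/9 = -9225/52 - 1*⅑ = -9225/52 - ⅑ = -83077/468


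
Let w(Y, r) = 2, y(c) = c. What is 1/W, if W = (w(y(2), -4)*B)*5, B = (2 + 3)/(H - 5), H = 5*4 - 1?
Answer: 7/25 ≈ 0.28000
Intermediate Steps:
H = 19 (H = 20 - 1 = 19)
B = 5/14 (B = (2 + 3)/(19 - 5) = 5/14 ≈ 0.35714)
W = 25/7 (W = (2*(5/14))*5 = (5/7)*5 = 25/7 ≈ 3.5714)
1/W = 1/(25/7) = 7/25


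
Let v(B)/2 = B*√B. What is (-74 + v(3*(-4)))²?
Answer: -1436 + 7104*I*√3 ≈ -1436.0 + 12304.0*I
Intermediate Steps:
v(B) = 2*B^(3/2) (v(B) = 2*(B*√B) = 2*B^(3/2))
(-74 + v(3*(-4)))² = (-74 + 2*(3*(-4))^(3/2))² = (-74 + 2*(-12)^(3/2))² = (-74 + 2*(-24*I*√3))² = (-74 - 48*I*√3)²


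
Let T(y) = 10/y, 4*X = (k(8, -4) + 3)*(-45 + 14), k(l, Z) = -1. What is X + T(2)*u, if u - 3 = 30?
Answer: 299/2 ≈ 149.50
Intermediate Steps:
u = 33 (u = 3 + 30 = 33)
X = -31/2 (X = ((-1 + 3)*(-45 + 14))/4 = (2*(-31))/4 = (¼)*(-62) = -31/2 ≈ -15.500)
X + T(2)*u = -31/2 + (10/2)*33 = -31/2 + (10*(½))*33 = -31/2 + 5*33 = -31/2 + 165 = 299/2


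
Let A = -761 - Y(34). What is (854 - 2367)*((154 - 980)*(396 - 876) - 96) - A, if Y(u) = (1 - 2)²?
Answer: -599728230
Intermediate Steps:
Y(u) = 1 (Y(u) = (-1)² = 1)
A = -762 (A = -761 - 1*1 = -761 - 1 = -762)
(854 - 2367)*((154 - 980)*(396 - 876) - 96) - A = (854 - 2367)*((154 - 980)*(396 - 876) - 96) - 1*(-762) = -1513*(-826*(-480) - 96) + 762 = -1513*(396480 - 96) + 762 = -1513*396384 + 762 = -599728992 + 762 = -599728230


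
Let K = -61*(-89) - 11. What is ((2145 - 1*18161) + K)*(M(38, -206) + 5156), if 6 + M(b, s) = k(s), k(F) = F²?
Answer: -504316428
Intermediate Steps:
M(b, s) = -6 + s²
K = 5418 (K = 5429 - 11 = 5418)
((2145 - 1*18161) + K)*(M(38, -206) + 5156) = ((2145 - 1*18161) + 5418)*((-6 + (-206)²) + 5156) = ((2145 - 18161) + 5418)*((-6 + 42436) + 5156) = (-16016 + 5418)*(42430 + 5156) = -10598*47586 = -504316428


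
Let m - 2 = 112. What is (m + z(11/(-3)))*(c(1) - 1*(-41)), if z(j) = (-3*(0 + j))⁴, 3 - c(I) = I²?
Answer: 634465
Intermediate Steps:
c(I) = 3 - I²
m = 114 (m = 2 + 112 = 114)
z(j) = 81*j⁴ (z(j) = (-3*j)⁴ = 81*j⁴)
(m + z(11/(-3)))*(c(1) - 1*(-41)) = (114 + 81*(11/(-3))⁴)*((3 - 1*1²) - 1*(-41)) = (114 + 81*(11*(-⅓))⁴)*((3 - 1*1) + 41) = (114 + 81*(-11/3)⁴)*((3 - 1) + 41) = (114 + 81*(14641/81))*(2 + 41) = (114 + 14641)*43 = 14755*43 = 634465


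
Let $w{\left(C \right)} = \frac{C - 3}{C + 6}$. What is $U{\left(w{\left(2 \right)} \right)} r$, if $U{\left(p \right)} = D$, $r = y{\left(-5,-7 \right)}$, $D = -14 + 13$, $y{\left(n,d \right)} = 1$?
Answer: $-1$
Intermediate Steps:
$D = -1$
$r = 1$
$w{\left(C \right)} = \frac{-3 + C}{6 + C}$
$U{\left(p \right)} = -1$
$U{\left(w{\left(2 \right)} \right)} r = \left(-1\right) 1 = -1$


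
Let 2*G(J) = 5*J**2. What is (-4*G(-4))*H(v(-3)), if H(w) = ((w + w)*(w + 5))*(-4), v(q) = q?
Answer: -7680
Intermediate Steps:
H(w) = -8*w*(5 + w) (H(w) = ((2*w)*(5 + w))*(-4) = (2*w*(5 + w))*(-4) = -8*w*(5 + w))
G(J) = 5*J**2/2 (G(J) = (5*J**2)/2 = 5*J**2/2)
(-4*G(-4))*H(v(-3)) = (-10*(-4)**2)*(-8*(-3)*(5 - 3)) = (-10*16)*(-8*(-3)*2) = -4*40*48 = -160*48 = -7680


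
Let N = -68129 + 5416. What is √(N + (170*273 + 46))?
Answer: I*√16257 ≈ 127.5*I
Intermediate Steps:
N = -62713
√(N + (170*273 + 46)) = √(-62713 + (170*273 + 46)) = √(-62713 + (46410 + 46)) = √(-62713 + 46456) = √(-16257) = I*√16257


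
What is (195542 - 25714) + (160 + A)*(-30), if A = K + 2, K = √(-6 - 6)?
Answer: 164968 - 60*I*√3 ≈ 1.6497e+5 - 103.92*I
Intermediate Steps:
K = 2*I*√3 (K = √(-12) = 2*I*√3 ≈ 3.4641*I)
A = 2 + 2*I*√3 (A = 2*I*√3 + 2 = 2 + 2*I*√3 ≈ 2.0 + 3.4641*I)
(195542 - 25714) + (160 + A)*(-30) = (195542 - 25714) + (160 + (2 + 2*I*√3))*(-30) = 169828 + (162 + 2*I*√3)*(-30) = 169828 + (-4860 - 60*I*√3) = 164968 - 60*I*√3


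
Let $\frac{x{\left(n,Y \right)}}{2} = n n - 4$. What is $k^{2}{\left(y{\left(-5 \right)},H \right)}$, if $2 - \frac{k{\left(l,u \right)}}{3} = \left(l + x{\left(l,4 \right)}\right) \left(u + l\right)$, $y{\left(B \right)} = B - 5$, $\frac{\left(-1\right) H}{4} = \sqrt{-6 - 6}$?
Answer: $-27361116 + 47750976 i \sqrt{3} \approx -2.7361 \cdot 10^{7} + 8.2707 \cdot 10^{7} i$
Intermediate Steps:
$H = - 8 i \sqrt{3}$ ($H = - 4 \sqrt{-6 - 6} = - 4 \sqrt{-12} = - 4 \cdot 2 i \sqrt{3} = - 8 i \sqrt{3} \approx - 13.856 i$)
$x{\left(n,Y \right)} = -8 + 2 n^{2}$ ($x{\left(n,Y \right)} = 2 \left(n n - 4\right) = 2 \left(n^{2} - 4\right) = 2 \left(-4 + n^{2}\right) = -8 + 2 n^{2}$)
$y{\left(B \right)} = -5 + B$
$k{\left(l,u \right)} = 6 - 3 \left(l + u\right) \left(-8 + l + 2 l^{2}\right)$ ($k{\left(l,u \right)} = 6 - 3 \left(l + \left(-8 + 2 l^{2}\right)\right) \left(u + l\right) = 6 - 3 \left(-8 + l + 2 l^{2}\right) \left(l + u\right) = 6 - 3 \left(l + u\right) \left(-8 + l + 2 l^{2}\right)$)
$k^{2}{\left(y{\left(-5 \right)},H \right)} = \left(6 - 3 \left(-5 - 5\right)^{2} - 6 \left(-5 - 5\right) \left(-4 + \left(-5 - 5\right)^{2}\right) - 6 \left(- 8 i \sqrt{3}\right) \left(-4 + \left(-5 - 5\right)^{2}\right) - 3 \left(-5 - 5\right) \left(- 8 i \sqrt{3}\right)\right)^{2} = \left(6 - 3 \left(-10\right)^{2} - - 60 \left(-4 + \left(-10\right)^{2}\right) - 6 \left(- 8 i \sqrt{3}\right) \left(-4 + \left(-10\right)^{2}\right) - - 30 \left(- 8 i \sqrt{3}\right)\right)^{2} = \left(6 - 300 - - 60 \left(-4 + 100\right) - 6 \left(- 8 i \sqrt{3}\right) \left(-4 + 100\right) - 240 i \sqrt{3}\right)^{2} = \left(6 - 300 - \left(-60\right) 96 - 6 \left(- 8 i \sqrt{3}\right) 96 - 240 i \sqrt{3}\right)^{2} = \left(6 - 300 + 5760 + 4608 i \sqrt{3} - 240 i \sqrt{3}\right)^{2} = \left(5466 + 4368 i \sqrt{3}\right)^{2}$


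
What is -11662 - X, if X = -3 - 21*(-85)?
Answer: -13444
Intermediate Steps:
X = 1782 (X = -3 + 1785 = 1782)
-11662 - X = -11662 - 1*1782 = -11662 - 1782 = -13444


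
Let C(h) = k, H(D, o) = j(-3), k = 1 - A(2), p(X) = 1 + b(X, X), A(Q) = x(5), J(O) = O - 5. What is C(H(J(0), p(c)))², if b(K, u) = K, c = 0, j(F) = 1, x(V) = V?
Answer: 16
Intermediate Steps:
J(O) = -5 + O
A(Q) = 5
p(X) = 1 + X
k = -4 (k = 1 - 1*5 = 1 - 5 = -4)
H(D, o) = 1
C(h) = -4
C(H(J(0), p(c)))² = (-4)² = 16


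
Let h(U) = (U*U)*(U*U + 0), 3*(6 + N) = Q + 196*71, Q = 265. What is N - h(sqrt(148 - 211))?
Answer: 752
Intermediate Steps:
N = 4721 (N = -6 + (265 + 196*71)/3 = -6 + (265 + 13916)/3 = -6 + (1/3)*14181 = -6 + 4727 = 4721)
h(U) = U**4 (h(U) = U**2*(U**2 + 0) = U**2*U**2 = U**4)
N - h(sqrt(148 - 211)) = 4721 - (sqrt(148 - 211))**4 = 4721 - (sqrt(-63))**4 = 4721 - (3*I*sqrt(7))**4 = 4721 - 1*3969 = 4721 - 3969 = 752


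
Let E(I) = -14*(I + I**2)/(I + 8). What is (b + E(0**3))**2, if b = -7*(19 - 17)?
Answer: 196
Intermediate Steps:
b = -14 (b = -7*2 = -14)
E(I) = -14*(I + I**2)/(8 + I)
(b + E(0**3))**2 = (-14 - 14*0**3*(1 + 0**3)/(8 + 0**3))**2 = (-14 - 14*0*(1 + 0)/(8 + 0))**2 = (-14 - 14*0*1/8)**2 = (-14 - 14*0*1/8*1)**2 = (-14 + 0)**2 = (-14)**2 = 196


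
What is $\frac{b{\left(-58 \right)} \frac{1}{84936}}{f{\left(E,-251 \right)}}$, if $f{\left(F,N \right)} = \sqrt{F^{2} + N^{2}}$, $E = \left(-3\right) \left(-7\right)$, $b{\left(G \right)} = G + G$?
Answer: $- \frac{29 \sqrt{63442}}{1347127428} \approx -5.4222 \cdot 10^{-6}$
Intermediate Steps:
$b{\left(G \right)} = 2 G$
$E = 21$
$\frac{b{\left(-58 \right)} \frac{1}{84936}}{f{\left(E,-251 \right)}} = \frac{2 \left(-58\right) \frac{1}{84936}}{\sqrt{21^{2} + \left(-251\right)^{2}}} = \frac{\left(-116\right) \frac{1}{84936}}{\sqrt{441 + 63001}} = - \frac{29}{21234 \sqrt{63442}} = - \frac{29 \frac{\sqrt{63442}}{63442}}{21234} = - \frac{29 \sqrt{63442}}{1347127428}$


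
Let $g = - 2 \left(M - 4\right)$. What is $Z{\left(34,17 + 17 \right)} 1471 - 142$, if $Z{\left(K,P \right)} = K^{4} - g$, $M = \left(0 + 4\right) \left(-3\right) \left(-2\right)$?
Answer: $1965808954$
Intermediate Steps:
$M = 24$ ($M = 4 \left(-3\right) \left(-2\right) = \left(-12\right) \left(-2\right) = 24$)
$g = -40$ ($g = - 2 \left(24 - 4\right) = \left(-2\right) 20 = -40$)
$Z{\left(K,P \right)} = 40 + K^{4}$ ($Z{\left(K,P \right)} = K^{4} - -40 = K^{4} + 40 = 40 + K^{4}$)
$Z{\left(34,17 + 17 \right)} 1471 - 142 = \left(40 + 34^{4}\right) 1471 - 142 = \left(40 + 1336336\right) 1471 - 142 = 1336376 \cdot 1471 - 142 = 1965809096 - 142 = 1965808954$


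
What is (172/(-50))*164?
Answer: -14104/25 ≈ -564.16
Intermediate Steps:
(172/(-50))*164 = (172*(-1/50))*164 = -86/25*164 = -14104/25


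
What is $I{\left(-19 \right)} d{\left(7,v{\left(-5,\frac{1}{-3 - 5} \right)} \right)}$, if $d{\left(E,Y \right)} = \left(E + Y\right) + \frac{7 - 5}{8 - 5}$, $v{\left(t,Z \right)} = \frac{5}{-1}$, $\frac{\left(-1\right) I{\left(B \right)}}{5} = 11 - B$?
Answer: $-400$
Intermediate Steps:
$I{\left(B \right)} = -55 + 5 B$ ($I{\left(B \right)} = - 5 \left(11 - B\right) = -55 + 5 B$)
$v{\left(t,Z \right)} = -5$ ($v{\left(t,Z \right)} = 5 \left(-1\right) = -5$)
$d{\left(E,Y \right)} = \frac{2}{3} + E + Y$ ($d{\left(E,Y \right)} = \left(E + Y\right) + \frac{2}{3} = \frac{2}{3} + E + Y$)
$I{\left(-19 \right)} d{\left(7,v{\left(-5,\frac{1}{-3 - 5} \right)} \right)} = \left(-55 + 5 \left(-19\right)\right) \left(\frac{2}{3} + 7 - 5\right) = \left(-55 - 95\right) \frac{8}{3} = \left(-150\right) \frac{8}{3} = -400$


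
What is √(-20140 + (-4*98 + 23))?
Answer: I*√20509 ≈ 143.21*I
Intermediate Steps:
√(-20140 + (-4*98 + 23)) = √(-20140 + (-392 + 23)) = √(-20140 - 369) = √(-20509) = I*√20509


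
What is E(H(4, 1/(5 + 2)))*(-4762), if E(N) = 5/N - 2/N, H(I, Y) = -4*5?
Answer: 7143/10 ≈ 714.30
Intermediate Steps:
H(I, Y) = -20
E(N) = 3/N
E(H(4, 1/(5 + 2)))*(-4762) = (3/(-20))*(-4762) = (3*(-1/20))*(-4762) = -3/20*(-4762) = 7143/10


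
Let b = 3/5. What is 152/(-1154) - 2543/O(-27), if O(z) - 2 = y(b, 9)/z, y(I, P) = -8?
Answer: -39622109/35774 ≈ -1107.6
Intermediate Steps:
b = 3/5 (b = 3*(1/5) = 3/5 ≈ 0.60000)
O(z) = 2 - 8/z
152/(-1154) - 2543/O(-27) = 152/(-1154) - 2543/(2 - 8/(-27)) = 152*(-1/1154) - 2543/(2 - 8*(-1/27)) = -76/577 - 2543/(2 + 8/27) = -76/577 - 2543/62/27 = -76/577 - 2543*27/62 = -76/577 - 68661/62 = -39622109/35774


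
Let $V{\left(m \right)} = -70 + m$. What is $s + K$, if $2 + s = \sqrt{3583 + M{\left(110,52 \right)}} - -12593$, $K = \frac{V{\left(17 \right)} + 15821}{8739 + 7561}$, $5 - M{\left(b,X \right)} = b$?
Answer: $\frac{51312267}{4075} + \sqrt{3478} \approx 12651.0$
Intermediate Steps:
$M{\left(b,X \right)} = 5 - b$
$K = \frac{3942}{4075}$ ($K = \frac{\left(-70 + 17\right) + 15821}{8739 + 7561} = \frac{-53 + 15821}{16300} = 15768 \cdot \frac{1}{16300} = \frac{3942}{4075} \approx 0.96736$)
$s = 12591 + \sqrt{3478}$ ($s = -2 + \left(\sqrt{3583 + \left(5 - 110\right)} - -12593\right) = -2 + \left(\sqrt{3583 + \left(5 - 110\right)} + 12593\right) = -2 + \left(\sqrt{3583 - 105} + 12593\right) = -2 + \left(\sqrt{3478} + 12593\right) = -2 + \left(12593 + \sqrt{3478}\right) = 12591 + \sqrt{3478} \approx 12650.0$)
$s + K = \left(12591 + \sqrt{3478}\right) + \frac{3942}{4075} = \frac{51312267}{4075} + \sqrt{3478}$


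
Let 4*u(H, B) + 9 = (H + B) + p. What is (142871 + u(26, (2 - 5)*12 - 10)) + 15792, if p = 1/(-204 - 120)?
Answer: 205617851/1296 ≈ 1.5866e+5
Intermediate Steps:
p = -1/324 (p = 1/(-324) = -1/324 ≈ -0.0030864)
u(H, B) = -2917/1296 + B/4 + H/4 (u(H, B) = -9/4 + ((H + B) - 1/324)/4 = -9/4 + ((B + H) - 1/324)/4 = -9/4 + (-1/324 + B + H)/4 = -9/4 + (-1/1296 + B/4 + H/4) = -2917/1296 + B/4 + H/4)
(142871 + u(26, (2 - 5)*12 - 10)) + 15792 = (142871 + (-2917/1296 + ((2 - 5)*12 - 10)/4 + (¼)*26)) + 15792 = (142871 + (-2917/1296 + (-3*12 - 10)/4 + 13/2)) + 15792 = (142871 + (-2917/1296 + (-36 - 10)/4 + 13/2)) + 15792 = (142871 + (-2917/1296 + (¼)*(-46) + 13/2)) + 15792 = (142871 + (-2917/1296 - 23/2 + 13/2)) + 15792 = (142871 - 9397/1296) + 15792 = 185151419/1296 + 15792 = 205617851/1296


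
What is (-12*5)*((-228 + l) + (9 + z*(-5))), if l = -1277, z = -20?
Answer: 83760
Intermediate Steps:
(-12*5)*((-228 + l) + (9 + z*(-5))) = (-12*5)*((-228 - 1277) + (9 - 20*(-5))) = -60*(-1505 + (9 + 100)) = -60*(-1505 + 109) = -60*(-1396) = 83760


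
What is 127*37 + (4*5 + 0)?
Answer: 4719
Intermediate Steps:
127*37 + (4*5 + 0) = 4699 + (20 + 0) = 4699 + 20 = 4719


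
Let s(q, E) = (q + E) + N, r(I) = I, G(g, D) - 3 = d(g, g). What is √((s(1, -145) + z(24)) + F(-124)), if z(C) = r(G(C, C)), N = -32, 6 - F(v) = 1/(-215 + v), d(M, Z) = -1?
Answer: I*√19306389/339 ≈ 12.961*I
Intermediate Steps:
F(v) = 6 - 1/(-215 + v)
G(g, D) = 2 (G(g, D) = 3 - 1 = 2)
s(q, E) = -32 + E + q (s(q, E) = (q + E) - 32 = (E + q) - 32 = -32 + E + q)
z(C) = 2
√((s(1, -145) + z(24)) + F(-124)) = √(((-32 - 145 + 1) + 2) + (-1291 + 6*(-124))/(-215 - 124)) = √((-176 + 2) + (-1291 - 744)/(-339)) = √(-174 - 1/339*(-2035)) = √(-174 + 2035/339) = √(-56951/339) = I*√19306389/339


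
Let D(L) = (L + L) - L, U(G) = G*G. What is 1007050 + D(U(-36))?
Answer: 1008346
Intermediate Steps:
U(G) = G**2
D(L) = L (D(L) = 2*L - L = L)
1007050 + D(U(-36)) = 1007050 + (-36)**2 = 1007050 + 1296 = 1008346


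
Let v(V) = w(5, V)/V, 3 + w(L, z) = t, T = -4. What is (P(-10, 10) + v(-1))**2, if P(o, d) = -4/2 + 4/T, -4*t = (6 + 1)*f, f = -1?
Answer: 49/16 ≈ 3.0625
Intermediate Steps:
t = 7/4 (t = -(6 + 1)*(-1)/4 = -7*(-1)/4 = -1/4*(-7) = 7/4 ≈ 1.7500)
P(o, d) = -3 (P(o, d) = -4/2 + 4/(-4) = -4*1/2 + 4*(-1/4) = -2 - 1 = -3)
w(L, z) = -5/4 (w(L, z) = -3 + 7/4 = -5/4)
v(V) = -5/(4*V)
(P(-10, 10) + v(-1))**2 = (-3 - 5/4/(-1))**2 = (-3 - 5/4*(-1))**2 = (-3 + 5/4)**2 = (-7/4)**2 = 49/16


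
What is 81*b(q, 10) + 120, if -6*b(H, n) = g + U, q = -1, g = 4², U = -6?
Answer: -15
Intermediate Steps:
g = 16
b(H, n) = -5/3 (b(H, n) = -(16 - 6)/6 = -⅙*10 = -5/3)
81*b(q, 10) + 120 = 81*(-5/3) + 120 = -135 + 120 = -15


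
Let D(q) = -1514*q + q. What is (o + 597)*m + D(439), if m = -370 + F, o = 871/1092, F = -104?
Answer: -13265883/14 ≈ -9.4756e+5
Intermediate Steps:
o = 67/84 (o = 871*(1/1092) = 67/84 ≈ 0.79762)
D(q) = -1513*q
m = -474 (m = -370 - 104 = -474)
(o + 597)*m + D(439) = (67/84 + 597)*(-474) - 1513*439 = (50215/84)*(-474) - 664207 = -3966985/14 - 664207 = -13265883/14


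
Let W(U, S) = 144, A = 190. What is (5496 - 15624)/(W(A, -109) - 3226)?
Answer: 5064/1541 ≈ 3.2862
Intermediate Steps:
(5496 - 15624)/(W(A, -109) - 3226) = (5496 - 15624)/(144 - 3226) = -10128/(-3082) = -10128*(-1/3082) = 5064/1541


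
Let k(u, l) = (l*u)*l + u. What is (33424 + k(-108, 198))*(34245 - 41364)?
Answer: 29904897204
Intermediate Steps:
k(u, l) = u + u*l² (k(u, l) = u*l² + u = u + u*l²)
(33424 + k(-108, 198))*(34245 - 41364) = (33424 - 108*(1 + 198²))*(34245 - 41364) = (33424 - 108*(1 + 39204))*(-7119) = (33424 - 108*39205)*(-7119) = (33424 - 4234140)*(-7119) = -4200716*(-7119) = 29904897204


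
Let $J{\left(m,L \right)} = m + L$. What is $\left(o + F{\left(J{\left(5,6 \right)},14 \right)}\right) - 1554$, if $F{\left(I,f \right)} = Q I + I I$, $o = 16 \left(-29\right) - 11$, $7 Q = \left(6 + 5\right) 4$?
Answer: $- \frac{12872}{7} \approx -1838.9$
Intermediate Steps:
$Q = \frac{44}{7}$ ($Q = \frac{\left(6 + 5\right) 4}{7} = \frac{11 \cdot 4}{7} = \frac{1}{7} \cdot 44 = \frac{44}{7} \approx 6.2857$)
$J{\left(m,L \right)} = L + m$
$o = -475$ ($o = -464 - 11 = -475$)
$F{\left(I,f \right)} = I^{2} + \frac{44 I}{7}$ ($F{\left(I,f \right)} = \frac{44 I}{7} + I I = \frac{44 I}{7} + I^{2} = I^{2} + \frac{44 I}{7}$)
$\left(o + F{\left(J{\left(5,6 \right)},14 \right)}\right) - 1554 = \left(-475 + \frac{\left(6 + 5\right) \left(44 + 7 \left(6 + 5\right)\right)}{7}\right) - 1554 = \left(-475 + \frac{1}{7} \cdot 11 \left(44 + 7 \cdot 11\right)\right) - 1554 = \left(-475 + \frac{1}{7} \cdot 11 \left(44 + 77\right)\right) - 1554 = \left(-475 + \frac{1}{7} \cdot 11 \cdot 121\right) - 1554 = \left(-475 + \frac{1331}{7}\right) - 1554 = - \frac{1994}{7} - 1554 = - \frac{12872}{7}$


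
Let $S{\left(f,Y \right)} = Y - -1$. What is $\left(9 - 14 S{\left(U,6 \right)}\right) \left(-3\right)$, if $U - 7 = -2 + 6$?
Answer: $267$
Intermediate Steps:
$U = 11$ ($U = 7 + \left(-2 + 6\right) = 7 + 4 = 11$)
$S{\left(f,Y \right)} = 1 + Y$ ($S{\left(f,Y \right)} = Y + 1 = 1 + Y$)
$\left(9 - 14 S{\left(U,6 \right)}\right) \left(-3\right) = \left(9 - 14 \left(1 + 6\right)\right) \left(-3\right) = \left(9 - 98\right) \left(-3\right) = \left(-89\right) \left(-3\right) = 267$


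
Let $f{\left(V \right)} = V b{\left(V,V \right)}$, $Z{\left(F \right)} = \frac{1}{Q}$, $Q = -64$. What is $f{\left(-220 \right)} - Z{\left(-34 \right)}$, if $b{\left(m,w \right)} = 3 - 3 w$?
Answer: $- \frac{9335039}{64} \approx -1.4586 \cdot 10^{5}$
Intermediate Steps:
$Z{\left(F \right)} = - \frac{1}{64}$ ($Z{\left(F \right)} = \frac{1}{-64} = - \frac{1}{64}$)
$f{\left(V \right)} = V \left(3 - 3 V\right)$
$f{\left(-220 \right)} - Z{\left(-34 \right)} = 3 \left(-220\right) \left(1 - -220\right) - - \frac{1}{64} = 3 \left(-220\right) \left(1 + 220\right) + \frac{1}{64} = 3 \left(-220\right) 221 + \frac{1}{64} = -145860 + \frac{1}{64} = - \frac{9335039}{64}$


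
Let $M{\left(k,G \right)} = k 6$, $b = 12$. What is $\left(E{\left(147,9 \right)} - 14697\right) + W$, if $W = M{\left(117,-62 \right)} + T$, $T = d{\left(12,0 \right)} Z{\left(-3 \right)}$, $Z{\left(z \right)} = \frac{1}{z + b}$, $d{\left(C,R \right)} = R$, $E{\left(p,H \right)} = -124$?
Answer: $-14119$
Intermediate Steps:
$Z{\left(z \right)} = \frac{1}{12 + z}$ ($Z{\left(z \right)} = \frac{1}{z + 12} = \frac{1}{12 + z}$)
$M{\left(k,G \right)} = 6 k$
$T = 0$ ($T = \frac{0}{12 - 3} = \frac{0}{9} = 0 \cdot \frac{1}{9} = 0$)
$W = 702$ ($W = 6 \cdot 117 + 0 = 702 + 0 = 702$)
$\left(E{\left(147,9 \right)} - 14697\right) + W = \left(-124 - 14697\right) + 702 = -14821 + 702 = -14119$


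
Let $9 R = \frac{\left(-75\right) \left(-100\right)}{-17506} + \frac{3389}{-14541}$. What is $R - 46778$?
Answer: $- \frac{53584112780413}{1145496357} \approx -46778.0$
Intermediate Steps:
$R = - \frac{84192667}{1145496357}$ ($R = \frac{\frac{\left(-75\right) \left(-100\right)}{-17506} + \frac{3389}{-14541}}{9} = \frac{7500 \left(- \frac{1}{17506}\right) + 3389 \left(- \frac{1}{14541}\right)}{9} = \frac{- \frac{3750}{8753} - \frac{3389}{14541}}{9} = \frac{1}{9} \left(- \frac{84192667}{127277373}\right) = - \frac{84192667}{1145496357} \approx -0.073499$)
$R - 46778 = - \frac{84192667}{1145496357} - 46778 = - \frac{53584112780413}{1145496357}$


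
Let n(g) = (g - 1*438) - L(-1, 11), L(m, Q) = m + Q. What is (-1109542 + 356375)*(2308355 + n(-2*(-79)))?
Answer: -1738358391855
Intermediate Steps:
L(m, Q) = Q + m
n(g) = -448 + g (n(g) = (g - 1*438) - (11 - 1) = (g - 438) - 1*10 = (-438 + g) - 10 = -448 + g)
(-1109542 + 356375)*(2308355 + n(-2*(-79))) = (-1109542 + 356375)*(2308355 + (-448 - 2*(-79))) = -753167*(2308355 + (-448 + 158)) = -753167*(2308355 - 290) = -753167*2308065 = -1738358391855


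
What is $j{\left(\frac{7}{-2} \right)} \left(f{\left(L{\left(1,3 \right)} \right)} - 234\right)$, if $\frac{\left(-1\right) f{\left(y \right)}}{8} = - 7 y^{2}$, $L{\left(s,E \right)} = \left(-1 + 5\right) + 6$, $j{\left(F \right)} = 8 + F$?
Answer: $24147$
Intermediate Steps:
$L{\left(s,E \right)} = 10$ ($L{\left(s,E \right)} = 4 + 6 = 10$)
$f{\left(y \right)} = 56 y^{2}$ ($f{\left(y \right)} = - 8 \left(- 7 y^{2}\right) = 56 y^{2}$)
$j{\left(\frac{7}{-2} \right)} \left(f{\left(L{\left(1,3 \right)} \right)} - 234\right) = \left(8 + \frac{7}{-2}\right) \left(56 \cdot 10^{2} - 234\right) = \left(8 + 7 \left(- \frac{1}{2}\right)\right) \left(56 \cdot 100 - 234\right) = \left(8 - \frac{7}{2}\right) \left(5600 - 234\right) = \frac{9}{2} \cdot 5366 = 24147$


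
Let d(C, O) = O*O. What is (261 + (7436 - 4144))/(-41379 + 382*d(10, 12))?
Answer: 323/1239 ≈ 0.26069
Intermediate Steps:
d(C, O) = O**2
(261 + (7436 - 4144))/(-41379 + 382*d(10, 12)) = (261 + (7436 - 4144))/(-41379 + 382*12**2) = (261 + 3292)/(-41379 + 382*144) = 3553/(-41379 + 55008) = 3553/13629 = 3553*(1/13629) = 323/1239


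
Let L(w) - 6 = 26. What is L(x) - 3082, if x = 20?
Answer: -3050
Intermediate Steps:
L(w) = 32 (L(w) = 6 + 26 = 32)
L(x) - 3082 = 32 - 3082 = -3050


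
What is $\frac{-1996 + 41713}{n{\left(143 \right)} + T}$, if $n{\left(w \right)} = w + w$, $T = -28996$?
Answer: $- \frac{4413}{3190} \approx -1.3834$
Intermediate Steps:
$n{\left(w \right)} = 2 w$
$\frac{-1996 + 41713}{n{\left(143 \right)} + T} = \frac{-1996 + 41713}{2 \cdot 143 - 28996} = \frac{39717}{286 - 28996} = \frac{39717}{-28710} = 39717 \left(- \frac{1}{28710}\right) = - \frac{4413}{3190}$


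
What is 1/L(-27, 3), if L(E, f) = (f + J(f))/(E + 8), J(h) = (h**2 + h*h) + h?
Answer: -19/24 ≈ -0.79167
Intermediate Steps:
J(h) = h + 2*h**2 (J(h) = (h**2 + h**2) + h = 2*h**2 + h = h + 2*h**2)
L(E, f) = (f + f*(1 + 2*f))/(8 + E) (L(E, f) = (f + f*(1 + 2*f))/(E + 8) = (f + f*(1 + 2*f))/(8 + E))
1/L(-27, 3) = 1/(2*3*(1 + 3)/(8 - 27)) = 1/(2*3*4/(-19)) = 1/(2*3*(-1/19)*4) = 1/(-24/19) = -19/24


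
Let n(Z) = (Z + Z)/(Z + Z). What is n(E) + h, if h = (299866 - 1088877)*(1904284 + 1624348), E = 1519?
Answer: -2784129462951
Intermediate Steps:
h = -2784129462952 (h = -789011*3528632 = -2784129462952)
n(Z) = 1 (n(Z) = (2*Z)/((2*Z)) = (2*Z)*(1/(2*Z)) = 1)
n(E) + h = 1 - 2784129462952 = -2784129462951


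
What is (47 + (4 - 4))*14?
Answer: 658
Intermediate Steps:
(47 + (4 - 4))*14 = (47 + 0)*14 = 47*14 = 658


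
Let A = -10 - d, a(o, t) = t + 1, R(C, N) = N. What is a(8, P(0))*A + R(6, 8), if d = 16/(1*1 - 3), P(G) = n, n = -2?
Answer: 10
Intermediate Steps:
P(G) = -2
d = -8 (d = 16/(1 - 3) = 16/(-2) = 16*(-1/2) = -8)
a(o, t) = 1 + t
A = -2 (A = -10 - 1*(-8) = -10 + 8 = -2)
a(8, P(0))*A + R(6, 8) = (1 - 2)*(-2) + 8 = -1*(-2) + 8 = 2 + 8 = 10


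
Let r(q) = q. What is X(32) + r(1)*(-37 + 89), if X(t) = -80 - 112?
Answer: -140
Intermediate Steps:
X(t) = -192
X(32) + r(1)*(-37 + 89) = -192 + 1*(-37 + 89) = -192 + 1*52 = -192 + 52 = -140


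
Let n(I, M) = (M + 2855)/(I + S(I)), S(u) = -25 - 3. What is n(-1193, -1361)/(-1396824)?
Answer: 83/94751228 ≈ 8.7598e-7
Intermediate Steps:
S(u) = -28
n(I, M) = (2855 + M)/(-28 + I) (n(I, M) = (M + 2855)/(I - 28) = (2855 + M)/(-28 + I))
n(-1193, -1361)/(-1396824) = ((2855 - 1361)/(-28 - 1193))/(-1396824) = (1494/(-1221))*(-1/1396824) = -1/1221*1494*(-1/1396824) = -498/407*(-1/1396824) = 83/94751228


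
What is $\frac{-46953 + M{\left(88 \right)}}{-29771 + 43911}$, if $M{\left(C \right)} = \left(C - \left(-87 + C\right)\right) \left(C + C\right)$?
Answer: $- \frac{31641}{14140} \approx -2.2377$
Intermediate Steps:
$M{\left(C \right)} = 174 C$ ($M{\left(C \right)} = 87 \cdot 2 C = 174 C$)
$\frac{-46953 + M{\left(88 \right)}}{-29771 + 43911} = \frac{-46953 + 174 \cdot 88}{-29771 + 43911} = \frac{-46953 + 15312}{14140} = \left(-31641\right) \frac{1}{14140} = - \frac{31641}{14140}$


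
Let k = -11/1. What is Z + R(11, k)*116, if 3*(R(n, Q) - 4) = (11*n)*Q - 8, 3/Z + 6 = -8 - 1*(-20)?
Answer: -307861/6 ≈ -51310.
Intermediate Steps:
k = -11 (k = -11*1 = -11)
Z = ½ (Z = 3/(-6 + (-8 - 1*(-20))) = 3/(-6 + (-8 + 20)) = 3/(-6 + 12) = 3/6 = 3*(⅙) = ½ ≈ 0.50000)
R(n, Q) = 4/3 + 11*Q*n/3 (R(n, Q) = 4 + ((11*n)*Q - 8)/3 = 4 + (11*Q*n - 8)/3 = 4 + (-8 + 11*Q*n)/3 = 4 + (-8/3 + 11*Q*n/3) = 4/3 + 11*Q*n/3)
Z + R(11, k)*116 = ½ + (4/3 + (11/3)*(-11)*11)*116 = ½ + (4/3 - 1331/3)*116 = ½ - 1327/3*116 = ½ - 153932/3 = -307861/6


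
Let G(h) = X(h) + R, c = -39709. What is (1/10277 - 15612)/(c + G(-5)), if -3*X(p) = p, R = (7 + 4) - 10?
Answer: 481333569/1224185963 ≈ 0.39319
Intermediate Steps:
R = 1 (R = 11 - 10 = 1)
X(p) = -p/3
G(h) = 1 - h/3 (G(h) = -h/3 + 1 = 1 - h/3)
(1/10277 - 15612)/(c + G(-5)) = (1/10277 - 15612)/(-39709 + (1 - ⅓*(-5))) = (1/10277 - 15612)/(-39709 + (1 + 5/3)) = -160444523/(10277*(-39709 + 8/3)) = -160444523/(10277*(-119119/3)) = -160444523/10277*(-3/119119) = 481333569/1224185963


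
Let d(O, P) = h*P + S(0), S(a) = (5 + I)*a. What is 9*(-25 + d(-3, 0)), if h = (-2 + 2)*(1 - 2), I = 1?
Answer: -225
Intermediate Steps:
h = 0 (h = 0*(-1) = 0)
S(a) = 6*a (S(a) = (5 + 1)*a = 6*a)
d(O, P) = 0 (d(O, P) = 0*P + 6*0 = 0 + 0 = 0)
9*(-25 + d(-3, 0)) = 9*(-25 + 0) = 9*(-25) = -225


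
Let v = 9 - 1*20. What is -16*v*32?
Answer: 5632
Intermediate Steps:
v = -11 (v = 9 - 20 = -11)
-16*v*32 = -16*(-11)*32 = 176*32 = 5632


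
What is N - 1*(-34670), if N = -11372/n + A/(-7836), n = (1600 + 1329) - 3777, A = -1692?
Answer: 4801462491/138436 ≈ 34684.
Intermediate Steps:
n = -848 (n = 2929 - 3777 = -848)
N = 1886371/138436 (N = -11372/(-848) - 1692/(-7836) = -11372*(-1/848) - 1692*(-1/7836) = 2843/212 + 141/653 = 1886371/138436 ≈ 13.626)
N - 1*(-34670) = 1886371/138436 - 1*(-34670) = 1886371/138436 + 34670 = 4801462491/138436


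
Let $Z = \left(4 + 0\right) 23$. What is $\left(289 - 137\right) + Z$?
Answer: $244$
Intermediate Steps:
$Z = 92$ ($Z = 4 \cdot 23 = 92$)
$\left(289 - 137\right) + Z = \left(289 - 137\right) + 92 = 152 + 92 = 244$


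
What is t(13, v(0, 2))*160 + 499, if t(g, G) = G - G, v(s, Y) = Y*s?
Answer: 499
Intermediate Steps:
t(g, G) = 0
t(13, v(0, 2))*160 + 499 = 0*160 + 499 = 0 + 499 = 499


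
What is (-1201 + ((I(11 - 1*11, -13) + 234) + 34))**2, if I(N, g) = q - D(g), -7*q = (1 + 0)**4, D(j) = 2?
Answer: 42850116/49 ≈ 8.7449e+5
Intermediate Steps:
q = -1/7 (q = -(1 + 0)**4/7 = -1/7*1**4 = -1/7*1 = -1/7 ≈ -0.14286)
I(N, g) = -15/7 (I(N, g) = -1/7 - 1*2 = -1/7 - 2 = -15/7)
(-1201 + ((I(11 - 1*11, -13) + 234) + 34))**2 = (-1201 + ((-15/7 + 234) + 34))**2 = (-1201 + (1623/7 + 34))**2 = (-1201 + 1861/7)**2 = (-6546/7)**2 = 42850116/49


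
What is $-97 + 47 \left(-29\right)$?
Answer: $-1460$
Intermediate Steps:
$-97 + 47 \left(-29\right) = -97 - 1363 = -1460$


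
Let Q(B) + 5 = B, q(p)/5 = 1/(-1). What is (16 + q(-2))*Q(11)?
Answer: 66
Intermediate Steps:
q(p) = -5 (q(p) = 5/(-1) = 5*(-1) = -5)
Q(B) = -5 + B
(16 + q(-2))*Q(11) = (16 - 5)*(-5 + 11) = 11*6 = 66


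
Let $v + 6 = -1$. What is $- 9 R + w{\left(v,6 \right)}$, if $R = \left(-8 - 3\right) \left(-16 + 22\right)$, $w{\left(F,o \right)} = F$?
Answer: $587$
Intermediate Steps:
$v = -7$ ($v = -6 - 1 = -7$)
$R = -66$ ($R = \left(-11\right) 6 = -66$)
$- 9 R + w{\left(v,6 \right)} = \left(-9\right) \left(-66\right) - 7 = 594 - 7 = 587$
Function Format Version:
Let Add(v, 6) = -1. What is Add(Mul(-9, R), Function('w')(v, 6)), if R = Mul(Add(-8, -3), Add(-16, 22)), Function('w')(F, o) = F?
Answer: 587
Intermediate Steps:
v = -7 (v = Add(-6, -1) = -7)
R = -66 (R = Mul(-11, 6) = -66)
Add(Mul(-9, R), Function('w')(v, 6)) = Add(Mul(-9, -66), -7) = Add(594, -7) = 587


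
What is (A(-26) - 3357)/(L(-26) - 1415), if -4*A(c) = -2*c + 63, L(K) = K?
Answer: 13543/5764 ≈ 2.3496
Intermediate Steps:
A(c) = -63/4 + c/2 (A(c) = -(-2*c + 63)/4 = -(63 - 2*c)/4 = -63/4 + c/2)
(A(-26) - 3357)/(L(-26) - 1415) = ((-63/4 + (½)*(-26)) - 3357)/(-26 - 1415) = ((-63/4 - 13) - 3357)/(-1441) = (-115/4 - 3357)*(-1/1441) = -13543/4*(-1/1441) = 13543/5764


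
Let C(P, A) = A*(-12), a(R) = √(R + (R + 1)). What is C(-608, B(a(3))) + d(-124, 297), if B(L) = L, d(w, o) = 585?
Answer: 585 - 12*√7 ≈ 553.25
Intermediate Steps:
a(R) = √(1 + 2*R) (a(R) = √(R + (1 + R)) = √(1 + 2*R))
C(P, A) = -12*A
C(-608, B(a(3))) + d(-124, 297) = -12*√(1 + 2*3) + 585 = -12*√(1 + 6) + 585 = -12*√7 + 585 = 585 - 12*√7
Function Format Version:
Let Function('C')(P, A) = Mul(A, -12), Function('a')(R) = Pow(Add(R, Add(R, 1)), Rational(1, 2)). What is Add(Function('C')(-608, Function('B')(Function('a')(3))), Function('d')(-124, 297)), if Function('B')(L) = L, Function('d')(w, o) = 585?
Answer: Add(585, Mul(-12, Pow(7, Rational(1, 2)))) ≈ 553.25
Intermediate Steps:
Function('a')(R) = Pow(Add(1, Mul(2, R)), Rational(1, 2)) (Function('a')(R) = Pow(Add(R, Add(1, R)), Rational(1, 2)) = Pow(Add(1, Mul(2, R)), Rational(1, 2)))
Function('C')(P, A) = Mul(-12, A)
Add(Function('C')(-608, Function('B')(Function('a')(3))), Function('d')(-124, 297)) = Add(Mul(-12, Pow(Add(1, Mul(2, 3)), Rational(1, 2))), 585) = Add(Mul(-12, Pow(Add(1, 6), Rational(1, 2))), 585) = Add(Mul(-12, Pow(7, Rational(1, 2))), 585) = Add(585, Mul(-12, Pow(7, Rational(1, 2))))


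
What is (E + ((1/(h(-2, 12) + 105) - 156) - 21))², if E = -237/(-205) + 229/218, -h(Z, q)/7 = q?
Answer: 26895084559789681/880763480100 ≈ 30536.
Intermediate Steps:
h(Z, q) = -7*q
E = 98611/44690 (E = -237*(-1/205) + 229*(1/218) = 237/205 + 229/218 = 98611/44690 ≈ 2.2066)
(E + ((1/(h(-2, 12) + 105) - 156) - 21))² = (98611/44690 + ((1/(-7*12 + 105) - 156) - 21))² = (98611/44690 + ((1/(-84 + 105) - 156) - 21))² = (98611/44690 + ((1/21 - 156) - 21))² = (98611/44690 + (-3275/21 - 21))² = (98611/44690 - 3716/21)² = (-163997209/938490)² = 26895084559789681/880763480100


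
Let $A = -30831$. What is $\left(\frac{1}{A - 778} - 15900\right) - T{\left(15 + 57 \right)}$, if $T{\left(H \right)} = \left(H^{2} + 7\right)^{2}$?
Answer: $- \frac{852253901030}{31609} \approx -2.6962 \cdot 10^{7}$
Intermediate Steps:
$T{\left(H \right)} = \left(7 + H^{2}\right)^{2}$
$\left(\frac{1}{A - 778} - 15900\right) - T{\left(15 + 57 \right)} = \left(\frac{1}{-30831 - 778} - 15900\right) - \left(7 + \left(15 + 57\right)^{2}\right)^{2} = \left(\frac{1}{-31609} - 15900\right) - \left(7 + 72^{2}\right)^{2} = \left(- \frac{1}{31609} - 15900\right) - \left(7 + 5184\right)^{2} = - \frac{502583101}{31609} - 5191^{2} = - \frac{502583101}{31609} - 26946481 = - \frac{852253901030}{31609}$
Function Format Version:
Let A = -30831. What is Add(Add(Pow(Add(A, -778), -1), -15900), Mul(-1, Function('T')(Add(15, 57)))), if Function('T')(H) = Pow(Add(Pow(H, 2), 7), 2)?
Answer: Rational(-852253901030, 31609) ≈ -2.6962e+7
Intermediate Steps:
Function('T')(H) = Pow(Add(7, Pow(H, 2)), 2)
Add(Add(Pow(Add(A, -778), -1), -15900), Mul(-1, Function('T')(Add(15, 57)))) = Add(Add(Pow(Add(-30831, -778), -1), -15900), Mul(-1, Pow(Add(7, Pow(Add(15, 57), 2)), 2))) = Add(Add(Pow(-31609, -1), -15900), Mul(-1, Pow(Add(7, Pow(72, 2)), 2))) = Add(Add(Rational(-1, 31609), -15900), Mul(-1, Pow(Add(7, 5184), 2))) = Add(Rational(-502583101, 31609), Mul(-1, Pow(5191, 2))) = Add(Rational(-502583101, 31609), Mul(-1, 26946481)) = Add(Rational(-502583101, 31609), -26946481) = Rational(-852253901030, 31609)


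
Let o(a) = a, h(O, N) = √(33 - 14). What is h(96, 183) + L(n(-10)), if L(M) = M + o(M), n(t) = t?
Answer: -20 + √19 ≈ -15.641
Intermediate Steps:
h(O, N) = √19
L(M) = 2*M (L(M) = M + M = 2*M)
h(96, 183) + L(n(-10)) = √19 + 2*(-10) = √19 - 20 = -20 + √19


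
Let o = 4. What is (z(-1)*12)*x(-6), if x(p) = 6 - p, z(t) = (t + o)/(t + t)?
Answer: -216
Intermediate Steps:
z(t) = (4 + t)/(2*t) (z(t) = (t + 4)/(t + t) = (4 + t)/((2*t)) = (4 + t)*(1/(2*t)) = (4 + t)/(2*t))
(z(-1)*12)*x(-6) = (((½)*(4 - 1)/(-1))*12)*(6 - 1*(-6)) = (((½)*(-1)*3)*12)*(6 + 6) = -3/2*12*12 = -18*12 = -216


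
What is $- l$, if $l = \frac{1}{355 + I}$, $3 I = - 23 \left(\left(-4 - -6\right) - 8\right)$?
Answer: $- \frac{1}{401} \approx -0.0024938$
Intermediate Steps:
$I = 46$ ($I = \frac{\left(-23\right) \left(\left(-4 - -6\right) - 8\right)}{3} = \frac{\left(-23\right) \left(\left(-4 + 6\right) - 8\right)}{3} = \frac{\left(-23\right) \left(2 - 8\right)}{3} = \frac{\left(-23\right) \left(-6\right)}{3} = \frac{1}{3} \cdot 138 = 46$)
$l = \frac{1}{401}$ ($l = \frac{1}{355 + 46} = \frac{1}{401} \approx 0.0024938$)
$- l = \left(-1\right) \frac{1}{401} = - \frac{1}{401}$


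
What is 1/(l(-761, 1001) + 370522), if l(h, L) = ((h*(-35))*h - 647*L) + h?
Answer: -1/20547121 ≈ -4.8669e-8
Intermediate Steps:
l(h, L) = h - 647*L - 35*h² (l(h, L) = ((-35*h)*h - 647*L) + h = (-35*h² - 647*L) + h = (-647*L - 35*h²) + h = h - 647*L - 35*h²)
1/(l(-761, 1001) + 370522) = 1/((-761 - 647*1001 - 35*(-761)²) + 370522) = 1/((-761 - 647647 - 35*579121) + 370522) = 1/((-761 - 647647 - 20269235) + 370522) = 1/(-20917643 + 370522) = 1/(-20547121) = -1/20547121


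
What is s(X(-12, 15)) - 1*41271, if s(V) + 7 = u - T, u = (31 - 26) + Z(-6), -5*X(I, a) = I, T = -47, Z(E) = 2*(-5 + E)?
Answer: -41248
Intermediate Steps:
Z(E) = -10 + 2*E
X(I, a) = -I/5
u = -17 (u = (31 - 26) + (-10 + 2*(-6)) = 5 + (-10 - 12) = 5 - 22 = -17)
s(V) = 23 (s(V) = -7 + (-17 - 1*(-47)) = -7 + (-17 + 47) = -7 + 30 = 23)
s(X(-12, 15)) - 1*41271 = 23 - 1*41271 = 23 - 41271 = -41248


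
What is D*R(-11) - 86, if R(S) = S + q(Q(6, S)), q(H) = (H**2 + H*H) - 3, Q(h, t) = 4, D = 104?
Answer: 1786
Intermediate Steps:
q(H) = -3 + 2*H**2 (q(H) = (H**2 + H**2) - 3 = 2*H**2 - 3 = -3 + 2*H**2)
R(S) = 29 + S (R(S) = S + (-3 + 2*4**2) = S + (-3 + 2*16) = S + (-3 + 32) = S + 29 = 29 + S)
D*R(-11) - 86 = 104*(29 - 11) - 86 = 104*18 - 86 = 1872 - 86 = 1786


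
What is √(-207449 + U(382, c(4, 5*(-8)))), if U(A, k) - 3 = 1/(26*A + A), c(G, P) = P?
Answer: I*√2451979357278/3438 ≈ 455.46*I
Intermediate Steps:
U(A, k) = 3 + 1/(27*A) (U(A, k) = 3 + 1/(26*A + A) = 3 + 1/(27*A))
√(-207449 + U(382, c(4, 5*(-8)))) = √(-207449 + (3 + (1/27)/382)) = √(-207449 + (3 + (1/27)*(1/382))) = √(-207449 + (3 + 1/10314)) = √(-207449 + 30943/10314) = √(-2139598043/10314) = I*√2451979357278/3438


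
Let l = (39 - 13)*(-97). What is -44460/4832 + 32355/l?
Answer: -33558435/1523288 ≈ -22.030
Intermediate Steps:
l = -2522 (l = 26*(-97) = -2522)
-44460/4832 + 32355/l = -44460/4832 + 32355/(-2522) = -44460*1/4832 + 32355*(-1/2522) = -11115/1208 - 32355/2522 = -33558435/1523288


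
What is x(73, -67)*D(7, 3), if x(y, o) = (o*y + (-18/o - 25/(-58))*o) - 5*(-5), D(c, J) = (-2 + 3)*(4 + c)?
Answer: -3134417/58 ≈ -54042.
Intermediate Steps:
D(c, J) = 4 + c (D(c, J) = 1*(4 + c) = 4 + c)
x(y, o) = 25 + o*y + o*(25/58 - 18/o) (x(y, o) = (o*y + (-18/o - 25*(-1/58))*o) + 25 = (o*y + (-18/o + 25/58)*o) + 25 = (o*y + (25/58 - 18/o)*o) + 25 = (o*y + o*(25/58 - 18/o)) + 25 = 25 + o*y + o*(25/58 - 18/o))
x(73, -67)*D(7, 3) = (7 + (25/58)*(-67) - 67*73)*(4 + 7) = (7 - 1675/58 - 4891)*11 = -284947/58*11 = -3134417/58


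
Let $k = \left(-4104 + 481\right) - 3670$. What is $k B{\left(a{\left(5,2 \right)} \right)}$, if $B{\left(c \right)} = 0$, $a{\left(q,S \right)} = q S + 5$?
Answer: $0$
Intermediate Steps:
$a{\left(q,S \right)} = 5 + S q$ ($a{\left(q,S \right)} = S q + 5 = 5 + S q$)
$k = -7293$ ($k = -3623 - 3670 = -7293$)
$k B{\left(a{\left(5,2 \right)} \right)} = \left(-7293\right) 0 = 0$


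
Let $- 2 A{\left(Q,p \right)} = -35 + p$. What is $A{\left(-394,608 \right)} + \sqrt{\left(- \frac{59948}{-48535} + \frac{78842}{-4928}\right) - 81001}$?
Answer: $- \frac{573}{2} + \frac{3 i \sqrt{8046342461710144130}}{29897560} \approx -286.5 + 284.63 i$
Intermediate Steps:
$A{\left(Q,p \right)} = \frac{35}{2} - \frac{p}{2}$ ($A{\left(Q,p \right)} = - \frac{-35 + p}{2} = \frac{35}{2} - \frac{p}{2}$)
$A{\left(-394,608 \right)} + \sqrt{\left(- \frac{59948}{-48535} + \frac{78842}{-4928}\right) - 81001} = \left(\frac{35}{2} - 304\right) + \sqrt{\left(- \frac{59948}{-48535} + \frac{78842}{-4928}\right) - 81001} = \left(\frac{35}{2} - 304\right) + \sqrt{\left(\left(-59948\right) \left(- \frac{1}{48535}\right) + 78842 \left(- \frac{1}{4928}\right)\right) - 81001} = - \frac{573}{2} + \sqrt{\left(\frac{59948}{48535} - \frac{39421}{2464}\right) - 81001} = - \frac{573}{2} + \sqrt{- \frac{1765586363}{119590240} - 81001} = - \frac{573}{2} + \sqrt{- \frac{9688694616603}{119590240}} = - \frac{573}{2} + \frac{3 i \sqrt{8046342461710144130}}{29897560}$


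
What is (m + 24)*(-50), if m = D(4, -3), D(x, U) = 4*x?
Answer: -2000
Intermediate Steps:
m = 16 (m = 4*4 = 16)
(m + 24)*(-50) = (16 + 24)*(-50) = 40*(-50) = -2000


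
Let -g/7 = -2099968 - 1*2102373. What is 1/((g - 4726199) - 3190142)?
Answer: 1/21500046 ≈ 4.6512e-8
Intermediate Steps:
g = 29416387 (g = -7*(-2099968 - 1*2102373) = -7*(-2099968 - 2102373) = -7*(-4202341) = 29416387)
1/((g - 4726199) - 3190142) = 1/((29416387 - 4726199) - 3190142) = 1/(24690188 - 3190142) = 1/21500046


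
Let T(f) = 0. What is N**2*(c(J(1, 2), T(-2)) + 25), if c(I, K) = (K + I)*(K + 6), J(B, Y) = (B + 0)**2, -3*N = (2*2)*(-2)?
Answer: 1984/9 ≈ 220.44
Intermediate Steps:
N = 8/3 (N = -2*2*(-2)/3 = -4*(-2)/3 = -1/3*(-8) = 8/3 ≈ 2.6667)
J(B, Y) = B**2
c(I, K) = (6 + K)*(I + K) (c(I, K) = (I + K)*(6 + K) = (6 + K)*(I + K))
N**2*(c(J(1, 2), T(-2)) + 25) = (8/3)**2*((0**2 + 6*1**2 + 6*0 + 1**2*0) + 25) = 64*((0 + 6*1 + 0 + 1*0) + 25)/9 = 64*((0 + 6 + 0 + 0) + 25)/9 = 64*(6 + 25)/9 = (64/9)*31 = 1984/9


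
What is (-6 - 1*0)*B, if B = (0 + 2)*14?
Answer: -168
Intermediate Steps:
B = 28 (B = 2*14 = 28)
(-6 - 1*0)*B = (-6 - 1*0)*28 = (-6 + 0)*28 = -6*28 = -168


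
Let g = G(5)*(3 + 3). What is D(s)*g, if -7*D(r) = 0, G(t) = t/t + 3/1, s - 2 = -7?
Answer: 0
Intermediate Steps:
s = -5 (s = 2 - 7 = -5)
G(t) = 4 (G(t) = 1 + 3*1 = 1 + 3 = 4)
D(r) = 0 (D(r) = -⅐*0 = 0)
g = 24 (g = 4*(3 + 3) = 4*6 = 24)
D(s)*g = 0*24 = 0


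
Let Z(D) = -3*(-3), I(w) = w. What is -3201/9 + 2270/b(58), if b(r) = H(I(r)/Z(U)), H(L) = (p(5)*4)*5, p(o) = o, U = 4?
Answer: -9989/30 ≈ -332.97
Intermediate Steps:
Z(D) = 9
H(L) = 100 (H(L) = (5*4)*5 = 20*5 = 100)
b(r) = 100
-3201/9 + 2270/b(58) = -3201/9 + 2270/100 = -3201*⅑ + 2270*(1/100) = -1067/3 + 227/10 = -9989/30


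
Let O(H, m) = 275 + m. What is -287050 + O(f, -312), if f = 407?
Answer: -287087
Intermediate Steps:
-287050 + O(f, -312) = -287050 + (275 - 312) = -287050 - 37 = -287087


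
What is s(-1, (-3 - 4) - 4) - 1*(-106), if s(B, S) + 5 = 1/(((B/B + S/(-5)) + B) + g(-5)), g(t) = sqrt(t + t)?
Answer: 37526/371 - 25*I*sqrt(10)/371 ≈ 101.15 - 0.21309*I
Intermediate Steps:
g(t) = sqrt(2)*sqrt(t) (g(t) = sqrt(2*t) = sqrt(2)*sqrt(t))
s(B, S) = -5 + 1/(1 + B - S/5 + I*sqrt(10)) (s(B, S) = -5 + 1/(((B/B + S/(-5)) + B) + sqrt(2)*sqrt(-5)) = -5 + 1/(((1 + S*(-1/5)) + B) + sqrt(2)*(I*sqrt(5))) = -5 + 1/(((1 - S/5) + B) + I*sqrt(10)) = -5 + 1/((1 + B - S/5) + I*sqrt(10)) = -5 + 1/(1 + B - S/5 + I*sqrt(10)))
s(-1, (-3 - 4) - 4) - 1*(-106) = 5*(-4 + ((-3 - 4) - 4) - 5*(-1) - 5*I*sqrt(10))/(5 - ((-3 - 4) - 4) + 5*(-1) + 5*I*sqrt(10)) - 1*(-106) = 5*(-4 + (-7 - 4) + 5 - 5*I*sqrt(10))/(5 - (-7 - 4) - 5 + 5*I*sqrt(10)) + 106 = 5*(-4 - 11 + 5 - 5*I*sqrt(10))/(5 - 1*(-11) - 5 + 5*I*sqrt(10)) + 106 = 5*(-10 - 5*I*sqrt(10))/(5 + 11 - 5 + 5*I*sqrt(10)) + 106 = 5*(-10 - 5*I*sqrt(10))/(11 + 5*I*sqrt(10)) + 106 = 106 + 5*(-10 - 5*I*sqrt(10))/(11 + 5*I*sqrt(10))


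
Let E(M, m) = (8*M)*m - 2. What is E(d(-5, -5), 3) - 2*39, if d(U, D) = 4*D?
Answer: -560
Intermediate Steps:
E(M, m) = -2 + 8*M*m (E(M, m) = 8*M*m - 2 = -2 + 8*M*m)
E(d(-5, -5), 3) - 2*39 = (-2 + 8*(4*(-5))*3) - 2*39 = (-2 + 8*(-20)*3) - 78 = (-2 - 480) - 78 = -482 - 78 = -560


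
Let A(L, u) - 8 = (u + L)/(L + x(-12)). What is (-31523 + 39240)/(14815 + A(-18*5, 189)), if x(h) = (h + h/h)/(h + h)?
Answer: 16583833/31852251 ≈ 0.52065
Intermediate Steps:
x(h) = (1 + h)/(2*h) (x(h) = (h + 1)/((2*h)) = (1 + h)*(1/(2*h)) = (1 + h)/(2*h))
A(L, u) = 8 + (L + u)/(11/24 + L) (A(L, u) = 8 + (u + L)/(L + (½)*(1 - 12)/(-12)) = 8 + (L + u)/(L + (½)*(-1/12)*(-11)) = 8 + (L + u)/(L + 11/24) = 8 + (L + u)/(11/24 + L))
(-31523 + 39240)/(14815 + A(-18*5, 189)) = (-31523 + 39240)/(14815 + 8*(11 + 3*189 + 27*(-18*5))/(11 + 24*(-18*5))) = 7717/(14815 + 8*(11 + 567 + 27*(-90))/(11 + 24*(-90))) = 7717/(14815 + 8*(11 + 567 - 2430)/(11 - 2160)) = 7717/(14815 + 8*(-1852)/(-2149)) = 7717/(14815 + 8*(-1/2149)*(-1852)) = 7717/(14815 + 14816/2149) = 7717/(31852251/2149) = 7717*(2149/31852251) = 16583833/31852251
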